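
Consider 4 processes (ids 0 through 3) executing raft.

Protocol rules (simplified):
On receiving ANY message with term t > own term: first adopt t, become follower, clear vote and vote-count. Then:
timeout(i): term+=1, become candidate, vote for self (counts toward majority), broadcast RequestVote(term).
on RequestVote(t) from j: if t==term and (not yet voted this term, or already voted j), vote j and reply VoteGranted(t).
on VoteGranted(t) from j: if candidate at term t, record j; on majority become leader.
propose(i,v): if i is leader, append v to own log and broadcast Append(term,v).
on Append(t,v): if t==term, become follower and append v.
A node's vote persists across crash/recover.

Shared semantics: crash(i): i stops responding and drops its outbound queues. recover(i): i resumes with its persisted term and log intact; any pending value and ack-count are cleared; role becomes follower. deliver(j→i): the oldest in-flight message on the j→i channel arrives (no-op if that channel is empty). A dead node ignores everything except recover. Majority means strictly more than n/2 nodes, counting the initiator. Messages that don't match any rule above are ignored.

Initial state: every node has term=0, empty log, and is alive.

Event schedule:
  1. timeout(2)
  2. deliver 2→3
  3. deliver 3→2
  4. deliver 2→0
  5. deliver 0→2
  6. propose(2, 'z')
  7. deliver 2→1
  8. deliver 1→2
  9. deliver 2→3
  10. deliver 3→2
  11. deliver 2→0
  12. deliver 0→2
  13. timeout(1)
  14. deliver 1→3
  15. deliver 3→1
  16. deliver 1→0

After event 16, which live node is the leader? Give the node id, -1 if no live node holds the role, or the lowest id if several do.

e1 timeout(2): 2[cand,t=1,-]
e2 deliver 2→3: 3[foll,t=1,-]
e3 deliver 3→2: ·
e4 deliver 2→0: 0[foll,t=1,-]
e5 deliver 0→2: 2[lead,t=1,-]
e6 propose(2,'z'): 2[lead,t=1,z]
e7 deliver 2→1: 1[foll,t=1,-]
e8 deliver 1→2: ·
e9 deliver 2→3: 3[foll,t=1,z]
e10 deliver 3→2: ·
e11 deliver 2→0: 0[foll,t=1,z]
e12 deliver 0→2: ·
e13 timeout(1): 1[cand,t=2,-]
e14 deliver 1→3: 3[foll,t=2,z]
e15 deliver 3→1: ·
e16 deliver 1→0: 0[foll,t=2,z]

2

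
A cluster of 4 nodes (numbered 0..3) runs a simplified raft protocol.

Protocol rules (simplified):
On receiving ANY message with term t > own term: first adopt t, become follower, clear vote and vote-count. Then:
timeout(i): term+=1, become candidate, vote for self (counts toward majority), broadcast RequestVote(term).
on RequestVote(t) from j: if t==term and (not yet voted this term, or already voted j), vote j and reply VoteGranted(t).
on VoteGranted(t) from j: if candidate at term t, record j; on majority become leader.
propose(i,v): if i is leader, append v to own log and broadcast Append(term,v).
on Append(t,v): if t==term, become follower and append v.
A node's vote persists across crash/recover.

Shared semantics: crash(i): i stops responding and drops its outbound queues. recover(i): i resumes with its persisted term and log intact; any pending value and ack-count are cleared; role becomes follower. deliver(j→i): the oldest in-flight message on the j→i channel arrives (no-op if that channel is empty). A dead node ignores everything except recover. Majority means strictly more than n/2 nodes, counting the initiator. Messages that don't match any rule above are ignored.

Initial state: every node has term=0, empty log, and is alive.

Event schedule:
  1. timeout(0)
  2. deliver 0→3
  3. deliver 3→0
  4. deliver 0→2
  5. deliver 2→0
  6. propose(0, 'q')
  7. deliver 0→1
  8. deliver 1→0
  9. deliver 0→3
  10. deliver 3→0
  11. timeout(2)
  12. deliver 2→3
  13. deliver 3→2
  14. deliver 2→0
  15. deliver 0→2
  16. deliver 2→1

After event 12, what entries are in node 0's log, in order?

[1] timeout(0) → N0(cand t1 [-])
[2] deliver 0→3 → N3(foll t1 [-])
[3] deliver 3→0 → ∅
[4] deliver 0→2 → N2(foll t1 [-])
[5] deliver 2→0 → N0(lead t1 [-])
[6] propose(0,'q') → N0(lead t1 [q])
[7] deliver 0→1 → N1(foll t1 [-])
[8] deliver 1→0 → ∅
[9] deliver 0→3 → N3(foll t1 [q])
[10] deliver 3→0 → ∅
[11] timeout(2) → N2(cand t2 [-])
[12] deliver 2→3 → N3(foll t2 [q])

q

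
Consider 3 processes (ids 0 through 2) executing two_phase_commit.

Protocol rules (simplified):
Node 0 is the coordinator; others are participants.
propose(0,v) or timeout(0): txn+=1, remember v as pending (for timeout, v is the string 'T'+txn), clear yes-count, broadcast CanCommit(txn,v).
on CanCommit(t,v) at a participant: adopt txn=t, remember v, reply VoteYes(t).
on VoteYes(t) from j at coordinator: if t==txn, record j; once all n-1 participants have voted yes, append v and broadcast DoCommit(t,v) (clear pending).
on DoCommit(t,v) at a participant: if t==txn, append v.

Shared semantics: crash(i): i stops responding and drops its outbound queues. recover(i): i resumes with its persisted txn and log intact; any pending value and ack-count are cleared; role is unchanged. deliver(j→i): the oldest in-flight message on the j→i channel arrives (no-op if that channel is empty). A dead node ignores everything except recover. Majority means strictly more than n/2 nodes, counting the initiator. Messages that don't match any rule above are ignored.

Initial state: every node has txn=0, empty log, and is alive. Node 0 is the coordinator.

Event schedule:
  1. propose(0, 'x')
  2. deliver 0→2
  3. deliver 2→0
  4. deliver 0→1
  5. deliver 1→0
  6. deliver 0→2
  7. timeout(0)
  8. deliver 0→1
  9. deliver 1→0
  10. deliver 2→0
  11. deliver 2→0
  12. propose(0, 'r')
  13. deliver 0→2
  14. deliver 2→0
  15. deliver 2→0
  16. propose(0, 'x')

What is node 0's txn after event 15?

[1] propose(0,'x') → N0(coor t1 [-])
[2] deliver 0→2 → N2(part t1 [-])
[3] deliver 2→0 → ∅
[4] deliver 0→1 → N1(part t1 [-])
[5] deliver 1→0 → N0(coor t1 [x])
[6] deliver 0→2 → N2(part t1 [x])
[7] timeout(0) → N0(coor t2 [x])
[8] deliver 0→1 → N1(part t1 [x])
[9] deliver 1→0 → ∅
[10] deliver 2→0 → ∅
[11] deliver 2→0 → ∅
[12] propose(0,'r') → N0(coor t3 [x])
[13] deliver 0→2 → N2(part t2 [x])
[14] deliver 2→0 → ∅
[15] deliver 2→0 → ∅

3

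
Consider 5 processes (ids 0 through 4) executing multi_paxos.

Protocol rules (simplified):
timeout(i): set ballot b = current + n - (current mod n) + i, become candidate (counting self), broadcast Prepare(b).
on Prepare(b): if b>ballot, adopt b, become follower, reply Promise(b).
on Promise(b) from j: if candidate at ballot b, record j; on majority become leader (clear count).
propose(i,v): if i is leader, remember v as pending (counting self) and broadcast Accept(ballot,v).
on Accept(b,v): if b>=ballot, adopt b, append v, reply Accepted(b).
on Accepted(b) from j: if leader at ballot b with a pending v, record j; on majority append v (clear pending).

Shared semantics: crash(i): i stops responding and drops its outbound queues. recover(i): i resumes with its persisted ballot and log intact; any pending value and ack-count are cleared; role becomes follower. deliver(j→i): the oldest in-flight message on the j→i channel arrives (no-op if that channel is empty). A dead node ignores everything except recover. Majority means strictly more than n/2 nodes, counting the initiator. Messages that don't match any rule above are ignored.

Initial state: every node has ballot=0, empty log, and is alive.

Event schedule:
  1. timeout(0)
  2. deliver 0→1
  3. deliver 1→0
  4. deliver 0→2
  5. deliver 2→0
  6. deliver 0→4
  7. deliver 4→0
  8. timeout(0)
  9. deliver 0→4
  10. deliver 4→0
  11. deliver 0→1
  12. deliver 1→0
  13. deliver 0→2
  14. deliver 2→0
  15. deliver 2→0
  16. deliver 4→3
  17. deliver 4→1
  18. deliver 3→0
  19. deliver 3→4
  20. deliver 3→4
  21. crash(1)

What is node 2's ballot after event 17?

10

[1] timeout(0) → N0(cand b5 [-])
[2] deliver 0→1 → N1(foll b5 [-])
[3] deliver 1→0 → ∅
[4] deliver 0→2 → N2(foll b5 [-])
[5] deliver 2→0 → N0(lead b5 [-])
[6] deliver 0→4 → N4(foll b5 [-])
[7] deliver 4→0 → ∅
[8] timeout(0) → N0(cand b10 [-])
[9] deliver 0→4 → N4(foll b10 [-])
[10] deliver 4→0 → ∅
[11] deliver 0→1 → N1(foll b10 [-])
[12] deliver 1→0 → N0(lead b10 [-])
[13] deliver 0→2 → N2(foll b10 [-])
[14] deliver 2→0 → ∅
[15] deliver 2→0 → ∅
[16] deliver 4→3 → ∅
[17] deliver 4→1 → ∅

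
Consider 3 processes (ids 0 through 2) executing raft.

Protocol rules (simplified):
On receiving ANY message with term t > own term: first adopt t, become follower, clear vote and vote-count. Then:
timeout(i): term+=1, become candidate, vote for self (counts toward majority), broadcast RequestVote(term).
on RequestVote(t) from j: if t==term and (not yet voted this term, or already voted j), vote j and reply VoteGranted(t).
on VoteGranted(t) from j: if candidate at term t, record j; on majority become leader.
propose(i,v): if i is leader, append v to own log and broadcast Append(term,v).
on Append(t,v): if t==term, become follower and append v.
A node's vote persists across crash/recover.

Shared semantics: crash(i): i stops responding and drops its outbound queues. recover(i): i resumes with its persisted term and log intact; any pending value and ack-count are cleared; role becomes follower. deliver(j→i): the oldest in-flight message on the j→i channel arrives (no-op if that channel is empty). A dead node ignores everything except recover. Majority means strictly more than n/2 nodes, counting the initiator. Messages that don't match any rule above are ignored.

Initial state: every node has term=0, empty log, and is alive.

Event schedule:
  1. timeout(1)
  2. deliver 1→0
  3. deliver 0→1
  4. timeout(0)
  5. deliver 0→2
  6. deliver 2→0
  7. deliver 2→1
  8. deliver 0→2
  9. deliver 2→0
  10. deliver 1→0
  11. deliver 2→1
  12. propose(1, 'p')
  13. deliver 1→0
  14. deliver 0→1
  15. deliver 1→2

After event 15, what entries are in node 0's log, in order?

after 1 — timeout(1): n1:cand/t1/[-]
after 2 — deliver 1→0: n0:foll/t1/[-]
after 3 — deliver 0→1: n1:lead/t1/[-]
after 4 — timeout(0): n0:cand/t2/[-]
after 5 — deliver 0→2: n2:foll/t2/[-]
after 6 — deliver 2→0: n0:lead/t2/[-]
after 7 — deliver 2→1: ·
after 8 — deliver 0→2: ·
after 9 — deliver 2→0: ·
after 10 — deliver 1→0: ·
after 11 — deliver 2→1: ·
after 12 — propose(1,'p'): n1:lead/t1/[p]
after 13 — deliver 1→0: ·
after 14 — deliver 0→1: n1:foll/t2/[p]
after 15 — deliver 1→2: ·

empty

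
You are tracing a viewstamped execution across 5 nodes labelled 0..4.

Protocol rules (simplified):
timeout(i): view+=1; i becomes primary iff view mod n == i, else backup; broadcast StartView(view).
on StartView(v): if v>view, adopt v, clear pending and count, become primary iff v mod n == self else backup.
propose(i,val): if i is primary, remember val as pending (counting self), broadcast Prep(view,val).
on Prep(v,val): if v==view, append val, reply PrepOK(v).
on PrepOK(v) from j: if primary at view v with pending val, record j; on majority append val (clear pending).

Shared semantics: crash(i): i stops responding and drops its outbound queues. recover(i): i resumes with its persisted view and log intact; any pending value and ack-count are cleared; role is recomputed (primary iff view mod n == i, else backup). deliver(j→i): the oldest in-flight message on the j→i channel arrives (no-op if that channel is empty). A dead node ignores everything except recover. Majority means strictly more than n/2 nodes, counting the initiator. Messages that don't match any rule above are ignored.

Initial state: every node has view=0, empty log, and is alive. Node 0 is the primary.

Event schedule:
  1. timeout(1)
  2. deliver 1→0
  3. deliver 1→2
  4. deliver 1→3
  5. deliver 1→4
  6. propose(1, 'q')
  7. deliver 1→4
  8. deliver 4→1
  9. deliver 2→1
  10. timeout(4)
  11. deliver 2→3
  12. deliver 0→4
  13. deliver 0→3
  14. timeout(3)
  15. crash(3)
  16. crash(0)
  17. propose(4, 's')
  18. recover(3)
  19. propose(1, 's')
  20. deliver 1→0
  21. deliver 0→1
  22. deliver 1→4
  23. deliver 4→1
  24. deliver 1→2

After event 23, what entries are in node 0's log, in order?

empty

after 1 — timeout(1): n1:prim/v1/[-]
after 2 — deliver 1→0: n0:back/v1/[-]
after 3 — deliver 1→2: n2:back/v1/[-]
after 4 — deliver 1→3: n3:back/v1/[-]
after 5 — deliver 1→4: n4:back/v1/[-]
after 6 — propose(1,'q'): ·
after 7 — deliver 1→4: n4:back/v1/[q]
after 8 — deliver 4→1: ·
after 9 — deliver 2→1: ·
after 10 — timeout(4): n4:back/v2/[q]
after 11 — deliver 2→3: ·
after 12 — deliver 0→4: ·
after 13 — deliver 0→3: ·
after 14 — timeout(3): n3:back/v2/[-]
after 15 — crash(3): n3:✗back/v2/[-]
after 16 — crash(0): n0:✗back/v1/[-]
after 17 — propose(4,'s'): ·
after 18 — recover(3): n3:back/v2/[-]
after 19 — propose(1,'s'): ·
after 20 — deliver 1→0: ·
after 21 — deliver 0→1: ·
after 22 — deliver 1→4: ·
after 23 — deliver 4→1: n1:back/v2/[-]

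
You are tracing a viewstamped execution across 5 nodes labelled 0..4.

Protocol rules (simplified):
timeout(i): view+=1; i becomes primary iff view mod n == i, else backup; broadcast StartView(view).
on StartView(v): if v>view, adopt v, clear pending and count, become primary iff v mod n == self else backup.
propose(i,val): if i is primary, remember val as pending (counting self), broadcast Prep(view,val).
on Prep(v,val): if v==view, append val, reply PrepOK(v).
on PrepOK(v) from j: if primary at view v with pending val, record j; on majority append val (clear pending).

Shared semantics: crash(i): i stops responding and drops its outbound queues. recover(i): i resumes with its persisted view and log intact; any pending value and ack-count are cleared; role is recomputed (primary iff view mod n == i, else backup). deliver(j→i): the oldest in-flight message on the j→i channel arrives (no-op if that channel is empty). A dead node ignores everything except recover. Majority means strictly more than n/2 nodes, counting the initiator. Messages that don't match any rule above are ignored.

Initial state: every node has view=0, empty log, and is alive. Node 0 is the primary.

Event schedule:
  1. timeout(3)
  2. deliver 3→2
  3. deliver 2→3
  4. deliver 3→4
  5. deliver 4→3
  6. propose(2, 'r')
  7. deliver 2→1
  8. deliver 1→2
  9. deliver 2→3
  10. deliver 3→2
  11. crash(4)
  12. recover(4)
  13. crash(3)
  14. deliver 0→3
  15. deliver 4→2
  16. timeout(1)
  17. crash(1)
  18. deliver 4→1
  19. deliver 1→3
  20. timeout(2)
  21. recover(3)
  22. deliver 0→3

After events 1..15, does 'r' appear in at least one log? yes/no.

after 1 — timeout(3): n3:back/v1/[-]
after 2 — deliver 3→2: n2:back/v1/[-]
after 3 — deliver 2→3: ·
after 4 — deliver 3→4: n4:back/v1/[-]
after 5 — deliver 4→3: ·
after 6 — propose(2,'r'): ·
after 7 — deliver 2→1: ·
after 8 — deliver 1→2: ·
after 9 — deliver 2→3: ·
after 10 — deliver 3→2: ·
after 11 — crash(4): n4:✗back/v1/[-]
after 12 — recover(4): n4:back/v1/[-]
after 13 — crash(3): n3:✗back/v1/[-]
after 14 — deliver 0→3: ·
after 15 — deliver 4→2: ·

no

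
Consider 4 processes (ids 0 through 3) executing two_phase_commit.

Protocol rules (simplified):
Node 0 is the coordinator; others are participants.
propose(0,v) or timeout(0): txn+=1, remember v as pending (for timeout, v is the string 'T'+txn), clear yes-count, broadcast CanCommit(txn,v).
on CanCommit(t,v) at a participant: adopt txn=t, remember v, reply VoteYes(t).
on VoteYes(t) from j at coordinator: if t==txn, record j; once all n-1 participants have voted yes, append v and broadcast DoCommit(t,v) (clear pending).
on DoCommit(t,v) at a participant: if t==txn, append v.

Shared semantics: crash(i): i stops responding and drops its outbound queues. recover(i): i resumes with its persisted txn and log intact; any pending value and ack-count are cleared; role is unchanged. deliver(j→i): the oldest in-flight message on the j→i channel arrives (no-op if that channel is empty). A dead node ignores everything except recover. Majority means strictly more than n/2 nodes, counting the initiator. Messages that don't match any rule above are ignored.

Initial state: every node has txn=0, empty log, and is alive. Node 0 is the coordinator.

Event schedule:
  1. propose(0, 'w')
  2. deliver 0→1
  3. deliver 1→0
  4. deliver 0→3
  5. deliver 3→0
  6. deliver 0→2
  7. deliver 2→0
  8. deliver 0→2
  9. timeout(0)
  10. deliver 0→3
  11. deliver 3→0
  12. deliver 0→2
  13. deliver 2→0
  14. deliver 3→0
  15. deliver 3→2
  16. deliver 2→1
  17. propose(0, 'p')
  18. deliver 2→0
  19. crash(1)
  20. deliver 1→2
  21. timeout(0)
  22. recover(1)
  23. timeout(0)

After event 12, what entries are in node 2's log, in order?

w

e1 propose(0,'w'): 0[coor,t=1,-]
e2 deliver 0→1: 1[part,t=1,-]
e3 deliver 1→0: ·
e4 deliver 0→3: 3[part,t=1,-]
e5 deliver 3→0: ·
e6 deliver 0→2: 2[part,t=1,-]
e7 deliver 2→0: 0[coor,t=1,w]
e8 deliver 0→2: 2[part,t=1,w]
e9 timeout(0): 0[coor,t=2,w]
e10 deliver 0→3: 3[part,t=1,w]
e11 deliver 3→0: ·
e12 deliver 0→2: 2[part,t=2,w]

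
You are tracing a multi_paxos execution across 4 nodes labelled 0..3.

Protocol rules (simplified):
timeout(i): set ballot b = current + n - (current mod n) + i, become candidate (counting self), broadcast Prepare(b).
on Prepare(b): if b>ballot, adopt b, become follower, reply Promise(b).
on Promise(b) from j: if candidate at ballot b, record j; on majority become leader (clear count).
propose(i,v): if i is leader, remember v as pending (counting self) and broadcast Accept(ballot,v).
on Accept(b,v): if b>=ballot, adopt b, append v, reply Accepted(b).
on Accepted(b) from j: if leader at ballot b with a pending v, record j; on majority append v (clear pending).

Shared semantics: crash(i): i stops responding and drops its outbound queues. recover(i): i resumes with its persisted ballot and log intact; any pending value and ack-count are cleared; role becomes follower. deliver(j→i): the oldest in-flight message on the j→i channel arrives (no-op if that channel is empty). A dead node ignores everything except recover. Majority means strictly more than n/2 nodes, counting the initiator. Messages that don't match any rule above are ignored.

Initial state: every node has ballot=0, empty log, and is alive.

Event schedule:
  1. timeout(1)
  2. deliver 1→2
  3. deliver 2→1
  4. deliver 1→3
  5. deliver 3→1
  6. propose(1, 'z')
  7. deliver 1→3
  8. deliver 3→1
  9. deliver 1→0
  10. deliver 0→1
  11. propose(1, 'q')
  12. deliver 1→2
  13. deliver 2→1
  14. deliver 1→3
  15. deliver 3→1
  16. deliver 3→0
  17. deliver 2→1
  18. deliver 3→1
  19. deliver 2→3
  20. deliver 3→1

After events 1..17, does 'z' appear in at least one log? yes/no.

after 1 — timeout(1): n1:cand/b5/[-]
after 2 — deliver 1→2: n2:foll/b5/[-]
after 3 — deliver 2→1: ·
after 4 — deliver 1→3: n3:foll/b5/[-]
after 5 — deliver 3→1: n1:lead/b5/[-]
after 6 — propose(1,'z'): ·
after 7 — deliver 1→3: n3:foll/b5/[z]
after 8 — deliver 3→1: ·
after 9 — deliver 1→0: n0:foll/b5/[-]
after 10 — deliver 0→1: ·
after 11 — propose(1,'q'): ·
after 12 — deliver 1→2: n2:foll/b5/[z]
after 13 — deliver 2→1: ·
after 14 — deliver 1→3: n3:foll/b5/[z,q]
after 15 — deliver 3→1: n1:lead/b5/[q]
after 16 — deliver 3→0: ·
after 17 — deliver 2→1: ·

yes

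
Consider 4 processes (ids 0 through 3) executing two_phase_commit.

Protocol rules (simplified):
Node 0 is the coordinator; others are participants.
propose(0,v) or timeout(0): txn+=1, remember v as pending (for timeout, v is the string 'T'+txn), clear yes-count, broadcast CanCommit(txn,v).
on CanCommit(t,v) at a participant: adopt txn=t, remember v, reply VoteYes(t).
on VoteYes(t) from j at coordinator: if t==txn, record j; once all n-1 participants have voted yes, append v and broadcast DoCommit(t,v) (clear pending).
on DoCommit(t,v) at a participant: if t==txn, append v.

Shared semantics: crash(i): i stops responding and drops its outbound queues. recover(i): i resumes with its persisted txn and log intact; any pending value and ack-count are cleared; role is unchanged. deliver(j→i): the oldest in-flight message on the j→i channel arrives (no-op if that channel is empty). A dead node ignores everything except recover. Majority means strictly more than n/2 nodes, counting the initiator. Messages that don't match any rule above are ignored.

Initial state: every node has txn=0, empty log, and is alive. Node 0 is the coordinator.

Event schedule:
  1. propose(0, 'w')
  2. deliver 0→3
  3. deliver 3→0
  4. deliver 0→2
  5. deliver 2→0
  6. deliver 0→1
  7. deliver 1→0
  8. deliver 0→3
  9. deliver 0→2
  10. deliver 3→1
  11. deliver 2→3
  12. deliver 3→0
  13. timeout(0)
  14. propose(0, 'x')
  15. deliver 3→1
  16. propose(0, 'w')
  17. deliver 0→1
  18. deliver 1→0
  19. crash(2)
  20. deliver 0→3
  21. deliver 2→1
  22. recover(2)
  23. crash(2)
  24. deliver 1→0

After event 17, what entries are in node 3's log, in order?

w

step 1 propose(0,'w'): 0={coor,t=1,log=-}
step 2 deliver 0→3: 3={part,t=1,log=-}
step 3 deliver 3→0: —
step 4 deliver 0→2: 2={part,t=1,log=-}
step 5 deliver 2→0: —
step 6 deliver 0→1: 1={part,t=1,log=-}
step 7 deliver 1→0: 0={coor,t=1,log=w}
step 8 deliver 0→3: 3={part,t=1,log=w}
step 9 deliver 0→2: 2={part,t=1,log=w}
step 10 deliver 3→1: —
step 11 deliver 2→3: —
step 12 deliver 3→0: —
step 13 timeout(0): 0={coor,t=2,log=w}
step 14 propose(0,'x'): 0={coor,t=3,log=w}
step 15 deliver 3→1: —
step 16 propose(0,'w'): 0={coor,t=4,log=w}
step 17 deliver 0→1: 1={part,t=1,log=w}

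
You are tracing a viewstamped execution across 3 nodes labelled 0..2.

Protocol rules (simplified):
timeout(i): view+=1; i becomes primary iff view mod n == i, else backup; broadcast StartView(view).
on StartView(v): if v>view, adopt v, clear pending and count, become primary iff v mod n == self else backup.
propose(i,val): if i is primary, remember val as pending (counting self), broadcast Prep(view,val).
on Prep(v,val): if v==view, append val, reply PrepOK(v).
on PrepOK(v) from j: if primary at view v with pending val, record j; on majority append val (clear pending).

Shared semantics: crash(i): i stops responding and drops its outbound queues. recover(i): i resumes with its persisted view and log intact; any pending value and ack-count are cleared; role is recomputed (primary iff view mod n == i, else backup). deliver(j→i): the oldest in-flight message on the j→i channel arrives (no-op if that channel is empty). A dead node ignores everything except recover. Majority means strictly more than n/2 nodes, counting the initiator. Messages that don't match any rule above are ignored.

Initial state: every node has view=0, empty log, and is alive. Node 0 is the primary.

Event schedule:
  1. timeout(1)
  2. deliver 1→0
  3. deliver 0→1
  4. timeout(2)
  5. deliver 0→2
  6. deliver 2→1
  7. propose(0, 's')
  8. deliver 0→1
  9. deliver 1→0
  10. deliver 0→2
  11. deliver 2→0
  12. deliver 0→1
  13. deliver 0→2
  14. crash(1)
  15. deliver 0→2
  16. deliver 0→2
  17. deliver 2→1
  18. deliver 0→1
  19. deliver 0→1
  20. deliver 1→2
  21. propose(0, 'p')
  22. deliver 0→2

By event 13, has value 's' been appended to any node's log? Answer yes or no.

no

step 1 timeout(1): 1={prim,v=1,log=-}
step 2 deliver 1→0: 0={back,v=1,log=-}
step 3 deliver 0→1: —
step 4 timeout(2): 2={back,v=1,log=-}
step 5 deliver 0→2: —
step 6 deliver 2→1: —
step 7 propose(0,'s'): —
step 8 deliver 0→1: —
step 9 deliver 1→0: —
step 10 deliver 0→2: —
step 11 deliver 2→0: —
step 12 deliver 0→1: —
step 13 deliver 0→2: —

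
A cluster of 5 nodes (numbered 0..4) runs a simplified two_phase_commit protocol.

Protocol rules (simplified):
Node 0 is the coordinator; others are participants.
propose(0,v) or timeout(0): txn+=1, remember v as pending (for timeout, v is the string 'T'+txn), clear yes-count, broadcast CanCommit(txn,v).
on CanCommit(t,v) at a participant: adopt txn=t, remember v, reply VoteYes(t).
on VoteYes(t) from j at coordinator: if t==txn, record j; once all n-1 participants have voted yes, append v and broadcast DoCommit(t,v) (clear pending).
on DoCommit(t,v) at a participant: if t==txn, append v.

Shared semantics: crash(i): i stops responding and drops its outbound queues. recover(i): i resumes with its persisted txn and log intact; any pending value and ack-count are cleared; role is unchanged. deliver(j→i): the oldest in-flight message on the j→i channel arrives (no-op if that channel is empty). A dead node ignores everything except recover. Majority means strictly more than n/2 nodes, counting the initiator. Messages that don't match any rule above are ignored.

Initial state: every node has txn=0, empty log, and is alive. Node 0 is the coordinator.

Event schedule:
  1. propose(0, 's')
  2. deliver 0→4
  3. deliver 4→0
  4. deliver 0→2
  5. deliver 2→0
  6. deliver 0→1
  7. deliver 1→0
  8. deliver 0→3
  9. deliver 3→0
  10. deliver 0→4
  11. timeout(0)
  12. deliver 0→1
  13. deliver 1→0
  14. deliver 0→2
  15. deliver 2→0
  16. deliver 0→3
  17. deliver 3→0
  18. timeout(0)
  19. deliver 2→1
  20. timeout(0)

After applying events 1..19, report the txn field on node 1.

1

step 1 propose(0,'s'): 0={coor,t=1,log=-}
step 2 deliver 0→4: 4={part,t=1,log=-}
step 3 deliver 4→0: —
step 4 deliver 0→2: 2={part,t=1,log=-}
step 5 deliver 2→0: —
step 6 deliver 0→1: 1={part,t=1,log=-}
step 7 deliver 1→0: —
step 8 deliver 0→3: 3={part,t=1,log=-}
step 9 deliver 3→0: 0={coor,t=1,log=s}
step 10 deliver 0→4: 4={part,t=1,log=s}
step 11 timeout(0): 0={coor,t=2,log=s}
step 12 deliver 0→1: 1={part,t=1,log=s}
step 13 deliver 1→0: —
step 14 deliver 0→2: 2={part,t=1,log=s}
step 15 deliver 2→0: —
step 16 deliver 0→3: 3={part,t=1,log=s}
step 17 deliver 3→0: —
step 18 timeout(0): 0={coor,t=3,log=s}
step 19 deliver 2→1: —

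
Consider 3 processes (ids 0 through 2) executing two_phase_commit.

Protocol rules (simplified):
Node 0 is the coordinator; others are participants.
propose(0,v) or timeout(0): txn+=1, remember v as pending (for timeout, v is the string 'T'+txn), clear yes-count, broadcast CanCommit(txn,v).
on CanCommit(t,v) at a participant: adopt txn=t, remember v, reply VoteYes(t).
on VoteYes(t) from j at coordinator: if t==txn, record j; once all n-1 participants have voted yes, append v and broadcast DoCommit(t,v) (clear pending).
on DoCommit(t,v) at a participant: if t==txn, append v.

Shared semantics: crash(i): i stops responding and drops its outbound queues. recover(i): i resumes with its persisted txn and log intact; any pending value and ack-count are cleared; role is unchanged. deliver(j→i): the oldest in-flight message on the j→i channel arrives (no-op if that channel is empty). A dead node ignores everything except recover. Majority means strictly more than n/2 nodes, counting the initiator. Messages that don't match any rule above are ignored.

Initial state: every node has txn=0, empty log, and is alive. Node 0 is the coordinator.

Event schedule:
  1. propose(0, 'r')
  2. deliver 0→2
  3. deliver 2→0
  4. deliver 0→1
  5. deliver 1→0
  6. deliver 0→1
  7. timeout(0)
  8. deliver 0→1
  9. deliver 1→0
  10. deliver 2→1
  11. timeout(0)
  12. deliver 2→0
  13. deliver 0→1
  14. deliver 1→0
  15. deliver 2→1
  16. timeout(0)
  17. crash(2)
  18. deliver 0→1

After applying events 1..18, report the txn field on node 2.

1

1. propose(0,'r'):  <0:coor t1 ->
2. deliver 0→2:  <2:part t1 ->
3. deliver 2→0:  nop
4. deliver 0→1:  <1:part t1 ->
5. deliver 1→0:  <0:coor t1 r>
6. deliver 0→1:  <1:part t1 r>
7. timeout(0):  <0:coor t2 r>
8. deliver 0→1:  <1:part t2 r>
9. deliver 1→0:  nop
10. deliver 2→1:  nop
11. timeout(0):  <0:coor t3 r>
12. deliver 2→0:  nop
13. deliver 0→1:  <1:part t3 r>
14. deliver 1→0:  nop
15. deliver 2→1:  nop
16. timeout(0):  <0:coor t4 r>
17. crash(2):  <2:✗part t1 ->
18. deliver 0→1:  <1:part t4 r>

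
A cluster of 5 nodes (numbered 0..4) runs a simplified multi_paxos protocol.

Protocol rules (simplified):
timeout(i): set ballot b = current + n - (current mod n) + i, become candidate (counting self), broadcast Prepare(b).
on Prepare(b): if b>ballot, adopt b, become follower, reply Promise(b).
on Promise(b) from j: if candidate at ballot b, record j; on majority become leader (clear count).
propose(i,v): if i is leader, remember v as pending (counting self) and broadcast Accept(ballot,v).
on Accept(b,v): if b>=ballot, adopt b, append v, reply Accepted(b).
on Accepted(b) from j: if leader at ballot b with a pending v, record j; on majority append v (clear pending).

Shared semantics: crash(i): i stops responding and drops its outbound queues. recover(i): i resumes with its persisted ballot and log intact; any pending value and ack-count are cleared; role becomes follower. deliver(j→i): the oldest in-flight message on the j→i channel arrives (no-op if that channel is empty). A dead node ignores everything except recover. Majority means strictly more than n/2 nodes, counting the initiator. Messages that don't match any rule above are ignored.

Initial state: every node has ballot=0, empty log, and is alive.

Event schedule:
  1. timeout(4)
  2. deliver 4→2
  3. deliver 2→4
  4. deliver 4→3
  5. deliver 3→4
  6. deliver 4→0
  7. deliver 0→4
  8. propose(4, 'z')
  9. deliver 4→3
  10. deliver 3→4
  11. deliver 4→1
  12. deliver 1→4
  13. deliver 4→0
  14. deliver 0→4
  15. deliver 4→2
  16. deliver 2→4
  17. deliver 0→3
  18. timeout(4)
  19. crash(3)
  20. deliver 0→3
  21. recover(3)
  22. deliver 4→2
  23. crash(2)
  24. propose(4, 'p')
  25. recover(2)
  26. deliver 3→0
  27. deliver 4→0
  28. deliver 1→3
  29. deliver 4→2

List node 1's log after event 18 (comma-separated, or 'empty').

step 1 timeout(4): 4={cand,b=9,log=-}
step 2 deliver 4→2: 2={foll,b=9,log=-}
step 3 deliver 2→4: —
step 4 deliver 4→3: 3={foll,b=9,log=-}
step 5 deliver 3→4: 4={lead,b=9,log=-}
step 6 deliver 4→0: 0={foll,b=9,log=-}
step 7 deliver 0→4: —
step 8 propose(4,'z'): —
step 9 deliver 4→3: 3={foll,b=9,log=z}
step 10 deliver 3→4: —
step 11 deliver 4→1: 1={foll,b=9,log=-}
step 12 deliver 1→4: —
step 13 deliver 4→0: 0={foll,b=9,log=z}
step 14 deliver 0→4: 4={lead,b=9,log=z}
step 15 deliver 4→2: 2={foll,b=9,log=z}
step 16 deliver 2→4: —
step 17 deliver 0→3: —
step 18 timeout(4): 4={cand,b=14,log=z}

empty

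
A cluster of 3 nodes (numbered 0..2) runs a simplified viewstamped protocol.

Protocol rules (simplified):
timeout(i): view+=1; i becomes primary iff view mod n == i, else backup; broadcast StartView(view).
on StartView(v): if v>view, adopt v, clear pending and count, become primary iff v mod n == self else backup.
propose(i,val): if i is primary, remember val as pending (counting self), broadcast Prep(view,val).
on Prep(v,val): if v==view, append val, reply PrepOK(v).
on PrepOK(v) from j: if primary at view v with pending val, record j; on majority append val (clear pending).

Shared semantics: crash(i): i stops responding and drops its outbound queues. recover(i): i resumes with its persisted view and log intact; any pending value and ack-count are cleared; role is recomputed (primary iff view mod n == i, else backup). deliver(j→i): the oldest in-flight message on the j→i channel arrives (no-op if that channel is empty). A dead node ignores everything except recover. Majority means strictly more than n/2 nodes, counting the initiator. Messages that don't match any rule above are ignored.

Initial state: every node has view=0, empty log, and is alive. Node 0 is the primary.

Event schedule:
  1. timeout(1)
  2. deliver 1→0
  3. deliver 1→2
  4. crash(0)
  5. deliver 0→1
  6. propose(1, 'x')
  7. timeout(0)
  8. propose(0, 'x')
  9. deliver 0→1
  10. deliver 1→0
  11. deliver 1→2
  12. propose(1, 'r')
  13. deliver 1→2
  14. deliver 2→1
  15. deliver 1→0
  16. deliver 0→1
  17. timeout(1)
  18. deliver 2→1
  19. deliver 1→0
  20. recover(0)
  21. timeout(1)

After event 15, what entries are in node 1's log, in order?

r

after 1 — timeout(1): n1:prim/v1/[-]
after 2 — deliver 1→0: n0:back/v1/[-]
after 3 — deliver 1→2: n2:back/v1/[-]
after 4 — crash(0): n0:✗back/v1/[-]
after 5 — deliver 0→1: ·
after 6 — propose(1,'x'): ·
after 7 — timeout(0): ·
after 8 — propose(0,'x'): ·
after 9 — deliver 0→1: ·
after 10 — deliver 1→0: ·
after 11 — deliver 1→2: n2:back/v1/[x]
after 12 — propose(1,'r'): ·
after 13 — deliver 1→2: n2:back/v1/[x,r]
after 14 — deliver 2→1: n1:prim/v1/[r]
after 15 — deliver 1→0: ·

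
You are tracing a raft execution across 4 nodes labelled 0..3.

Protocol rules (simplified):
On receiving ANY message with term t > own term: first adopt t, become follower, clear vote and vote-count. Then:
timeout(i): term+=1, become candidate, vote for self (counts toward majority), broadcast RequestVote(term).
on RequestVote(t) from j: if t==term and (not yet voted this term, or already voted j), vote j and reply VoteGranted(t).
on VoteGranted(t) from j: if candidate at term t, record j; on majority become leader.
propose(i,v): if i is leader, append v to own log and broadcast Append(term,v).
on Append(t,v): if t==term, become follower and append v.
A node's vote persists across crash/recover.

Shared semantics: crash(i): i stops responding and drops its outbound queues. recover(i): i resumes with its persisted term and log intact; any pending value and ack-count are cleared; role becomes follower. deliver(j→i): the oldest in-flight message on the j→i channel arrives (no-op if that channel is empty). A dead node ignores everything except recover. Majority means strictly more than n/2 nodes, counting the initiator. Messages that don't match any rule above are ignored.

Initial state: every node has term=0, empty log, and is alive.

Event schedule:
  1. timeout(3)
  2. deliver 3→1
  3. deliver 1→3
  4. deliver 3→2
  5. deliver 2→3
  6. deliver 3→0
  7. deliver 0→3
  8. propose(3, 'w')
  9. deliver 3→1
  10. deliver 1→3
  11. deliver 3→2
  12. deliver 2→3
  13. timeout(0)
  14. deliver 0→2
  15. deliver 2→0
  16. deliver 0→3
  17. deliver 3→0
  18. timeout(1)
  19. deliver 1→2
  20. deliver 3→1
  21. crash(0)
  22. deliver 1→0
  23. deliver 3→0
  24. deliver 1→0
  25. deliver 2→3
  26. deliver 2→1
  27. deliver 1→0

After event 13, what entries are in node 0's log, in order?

1. timeout(3):  <3:cand t1 ->
2. deliver 3→1:  <1:foll t1 ->
3. deliver 1→3:  nop
4. deliver 3→2:  <2:foll t1 ->
5. deliver 2→3:  <3:lead t1 ->
6. deliver 3→0:  <0:foll t1 ->
7. deliver 0→3:  nop
8. propose(3,'w'):  <3:lead t1 w>
9. deliver 3→1:  <1:foll t1 w>
10. deliver 1→3:  nop
11. deliver 3→2:  <2:foll t1 w>
12. deliver 2→3:  nop
13. timeout(0):  <0:cand t2 ->

empty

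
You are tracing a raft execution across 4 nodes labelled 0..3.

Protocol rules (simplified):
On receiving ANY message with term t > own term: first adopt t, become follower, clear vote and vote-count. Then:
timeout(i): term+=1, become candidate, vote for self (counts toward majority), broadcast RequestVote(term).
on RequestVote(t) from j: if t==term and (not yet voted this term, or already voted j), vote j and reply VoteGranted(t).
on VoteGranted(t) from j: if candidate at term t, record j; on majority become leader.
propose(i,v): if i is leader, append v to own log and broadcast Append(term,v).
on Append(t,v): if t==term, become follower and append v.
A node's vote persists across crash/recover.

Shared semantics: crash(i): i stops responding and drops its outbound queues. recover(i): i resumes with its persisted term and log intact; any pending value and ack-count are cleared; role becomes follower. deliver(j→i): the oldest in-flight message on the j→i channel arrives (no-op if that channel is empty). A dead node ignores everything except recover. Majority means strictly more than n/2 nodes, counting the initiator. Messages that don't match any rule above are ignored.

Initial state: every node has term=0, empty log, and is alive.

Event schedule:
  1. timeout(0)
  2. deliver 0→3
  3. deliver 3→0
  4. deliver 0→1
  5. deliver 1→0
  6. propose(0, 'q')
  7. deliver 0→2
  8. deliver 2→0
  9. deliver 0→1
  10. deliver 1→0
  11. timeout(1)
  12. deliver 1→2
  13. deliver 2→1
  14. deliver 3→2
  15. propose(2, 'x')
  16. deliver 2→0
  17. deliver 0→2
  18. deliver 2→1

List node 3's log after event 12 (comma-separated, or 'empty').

empty

step 1 timeout(0): 0={cand,t=1,log=-}
step 2 deliver 0→3: 3={foll,t=1,log=-}
step 3 deliver 3→0: —
step 4 deliver 0→1: 1={foll,t=1,log=-}
step 5 deliver 1→0: 0={lead,t=1,log=-}
step 6 propose(0,'q'): 0={lead,t=1,log=q}
step 7 deliver 0→2: 2={foll,t=1,log=-}
step 8 deliver 2→0: —
step 9 deliver 0→1: 1={foll,t=1,log=q}
step 10 deliver 1→0: —
step 11 timeout(1): 1={cand,t=2,log=q}
step 12 deliver 1→2: 2={foll,t=2,log=-}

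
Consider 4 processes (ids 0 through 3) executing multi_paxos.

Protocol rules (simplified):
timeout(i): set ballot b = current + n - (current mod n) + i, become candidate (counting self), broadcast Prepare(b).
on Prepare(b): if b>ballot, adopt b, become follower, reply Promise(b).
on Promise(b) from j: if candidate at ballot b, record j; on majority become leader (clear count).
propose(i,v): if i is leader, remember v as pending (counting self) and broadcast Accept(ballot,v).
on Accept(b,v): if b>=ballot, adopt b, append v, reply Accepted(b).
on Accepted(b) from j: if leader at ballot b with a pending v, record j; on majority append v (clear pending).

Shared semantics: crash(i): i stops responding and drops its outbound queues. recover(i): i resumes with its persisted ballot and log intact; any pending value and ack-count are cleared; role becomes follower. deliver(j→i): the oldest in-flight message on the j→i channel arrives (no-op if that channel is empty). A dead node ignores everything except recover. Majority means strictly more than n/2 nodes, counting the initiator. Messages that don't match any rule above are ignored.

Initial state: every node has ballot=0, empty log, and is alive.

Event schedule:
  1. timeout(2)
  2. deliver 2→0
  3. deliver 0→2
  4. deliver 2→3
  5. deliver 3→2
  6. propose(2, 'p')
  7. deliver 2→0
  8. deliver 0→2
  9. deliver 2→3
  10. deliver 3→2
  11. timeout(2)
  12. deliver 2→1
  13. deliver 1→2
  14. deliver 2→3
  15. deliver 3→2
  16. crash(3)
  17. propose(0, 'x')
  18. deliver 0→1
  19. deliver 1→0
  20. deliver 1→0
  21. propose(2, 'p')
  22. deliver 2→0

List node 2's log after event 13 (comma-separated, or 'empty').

[1] timeout(2) → N2(cand b6 [-])
[2] deliver 2→0 → N0(foll b6 [-])
[3] deliver 0→2 → ∅
[4] deliver 2→3 → N3(foll b6 [-])
[5] deliver 3→2 → N2(lead b6 [-])
[6] propose(2,'p') → ∅
[7] deliver 2→0 → N0(foll b6 [p])
[8] deliver 0→2 → ∅
[9] deliver 2→3 → N3(foll b6 [p])
[10] deliver 3→2 → N2(lead b6 [p])
[11] timeout(2) → N2(cand b10 [p])
[12] deliver 2→1 → N1(foll b6 [-])
[13] deliver 1→2 → ∅

p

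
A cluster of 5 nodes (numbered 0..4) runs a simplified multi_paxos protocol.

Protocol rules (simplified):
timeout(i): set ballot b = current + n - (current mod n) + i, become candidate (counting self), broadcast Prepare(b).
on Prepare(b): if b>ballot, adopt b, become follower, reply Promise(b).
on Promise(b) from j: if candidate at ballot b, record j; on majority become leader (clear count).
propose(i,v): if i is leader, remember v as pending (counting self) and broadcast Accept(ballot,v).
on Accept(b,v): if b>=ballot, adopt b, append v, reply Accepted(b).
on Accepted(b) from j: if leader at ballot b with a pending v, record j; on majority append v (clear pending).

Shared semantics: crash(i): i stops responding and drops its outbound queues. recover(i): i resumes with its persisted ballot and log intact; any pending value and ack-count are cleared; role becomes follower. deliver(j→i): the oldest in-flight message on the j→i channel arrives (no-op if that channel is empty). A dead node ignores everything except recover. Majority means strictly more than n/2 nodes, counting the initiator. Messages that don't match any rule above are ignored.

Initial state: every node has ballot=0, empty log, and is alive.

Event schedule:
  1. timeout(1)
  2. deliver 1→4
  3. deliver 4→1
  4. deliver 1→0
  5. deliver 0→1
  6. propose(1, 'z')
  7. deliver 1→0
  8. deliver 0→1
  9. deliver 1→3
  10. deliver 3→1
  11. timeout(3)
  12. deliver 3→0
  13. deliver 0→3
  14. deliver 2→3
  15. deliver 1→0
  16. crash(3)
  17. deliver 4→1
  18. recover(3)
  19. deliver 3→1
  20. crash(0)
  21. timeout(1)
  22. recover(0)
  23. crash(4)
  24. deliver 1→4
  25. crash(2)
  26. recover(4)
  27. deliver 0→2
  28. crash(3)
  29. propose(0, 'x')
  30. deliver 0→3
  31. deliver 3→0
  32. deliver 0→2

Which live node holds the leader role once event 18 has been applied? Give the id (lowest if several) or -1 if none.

after 1 — timeout(1): n1:cand/b6/[-]
after 2 — deliver 1→4: n4:foll/b6/[-]
after 3 — deliver 4→1: ·
after 4 — deliver 1→0: n0:foll/b6/[-]
after 5 — deliver 0→1: n1:lead/b6/[-]
after 6 — propose(1,'z'): ·
after 7 — deliver 1→0: n0:foll/b6/[z]
after 8 — deliver 0→1: ·
after 9 — deliver 1→3: n3:foll/b6/[-]
after 10 — deliver 3→1: ·
after 11 — timeout(3): n3:cand/b13/[-]
after 12 — deliver 3→0: n0:foll/b13/[z]
after 13 — deliver 0→3: ·
after 14 — deliver 2→3: ·
after 15 — deliver 1→0: ·
after 16 — crash(3): n3:✗cand/b13/[-]
after 17 — deliver 4→1: ·
after 18 — recover(3): n3:foll/b13/[-]

1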